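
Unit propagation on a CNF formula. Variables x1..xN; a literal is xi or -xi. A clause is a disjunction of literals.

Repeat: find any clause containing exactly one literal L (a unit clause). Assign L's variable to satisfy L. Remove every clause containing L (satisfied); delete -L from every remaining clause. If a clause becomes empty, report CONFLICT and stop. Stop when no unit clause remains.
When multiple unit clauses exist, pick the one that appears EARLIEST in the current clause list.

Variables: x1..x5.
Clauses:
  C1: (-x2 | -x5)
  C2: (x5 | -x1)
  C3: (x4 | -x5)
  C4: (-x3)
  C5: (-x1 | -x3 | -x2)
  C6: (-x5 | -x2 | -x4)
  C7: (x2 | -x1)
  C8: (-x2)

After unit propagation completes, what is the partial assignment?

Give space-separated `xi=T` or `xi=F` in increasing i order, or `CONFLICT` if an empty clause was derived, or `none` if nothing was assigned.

unit clause [-3] forces x3=F; simplify:
  satisfied 2 clause(s); 6 remain; assigned so far: [3]
unit clause [-2] forces x2=F; simplify:
  drop 2 from [2, -1] -> [-1]
  satisfied 3 clause(s); 3 remain; assigned so far: [2, 3]
unit clause [-1] forces x1=F; simplify:
  satisfied 2 clause(s); 1 remain; assigned so far: [1, 2, 3]

Answer: x1=F x2=F x3=F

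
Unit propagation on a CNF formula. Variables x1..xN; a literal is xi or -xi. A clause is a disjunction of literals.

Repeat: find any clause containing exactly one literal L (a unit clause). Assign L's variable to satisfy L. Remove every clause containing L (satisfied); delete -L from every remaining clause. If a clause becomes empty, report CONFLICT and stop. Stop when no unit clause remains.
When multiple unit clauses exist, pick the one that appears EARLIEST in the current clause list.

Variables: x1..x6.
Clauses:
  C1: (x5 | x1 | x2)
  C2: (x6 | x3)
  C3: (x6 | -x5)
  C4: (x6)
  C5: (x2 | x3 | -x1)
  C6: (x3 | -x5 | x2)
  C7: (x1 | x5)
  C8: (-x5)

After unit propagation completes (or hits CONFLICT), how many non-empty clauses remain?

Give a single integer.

Answer: 1

Derivation:
unit clause [6] forces x6=T; simplify:
  satisfied 3 clause(s); 5 remain; assigned so far: [6]
unit clause [-5] forces x5=F; simplify:
  drop 5 from [5, 1, 2] -> [1, 2]
  drop 5 from [1, 5] -> [1]
  satisfied 2 clause(s); 3 remain; assigned so far: [5, 6]
unit clause [1] forces x1=T; simplify:
  drop -1 from [2, 3, -1] -> [2, 3]
  satisfied 2 clause(s); 1 remain; assigned so far: [1, 5, 6]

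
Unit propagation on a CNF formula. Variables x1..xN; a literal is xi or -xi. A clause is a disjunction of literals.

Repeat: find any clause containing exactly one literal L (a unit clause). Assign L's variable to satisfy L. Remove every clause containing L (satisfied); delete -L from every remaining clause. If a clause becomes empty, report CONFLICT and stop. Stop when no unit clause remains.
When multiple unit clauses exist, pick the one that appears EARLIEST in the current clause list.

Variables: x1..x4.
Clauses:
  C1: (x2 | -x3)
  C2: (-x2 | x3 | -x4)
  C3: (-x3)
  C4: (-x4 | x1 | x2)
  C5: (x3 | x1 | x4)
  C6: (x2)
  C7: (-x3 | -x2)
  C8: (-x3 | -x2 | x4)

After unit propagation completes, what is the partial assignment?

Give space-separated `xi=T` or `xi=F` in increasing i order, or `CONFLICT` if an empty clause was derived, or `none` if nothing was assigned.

unit clause [-3] forces x3=F; simplify:
  drop 3 from [-2, 3, -4] -> [-2, -4]
  drop 3 from [3, 1, 4] -> [1, 4]
  satisfied 4 clause(s); 4 remain; assigned so far: [3]
unit clause [2] forces x2=T; simplify:
  drop -2 from [-2, -4] -> [-4]
  satisfied 2 clause(s); 2 remain; assigned so far: [2, 3]
unit clause [-4] forces x4=F; simplify:
  drop 4 from [1, 4] -> [1]
  satisfied 1 clause(s); 1 remain; assigned so far: [2, 3, 4]
unit clause [1] forces x1=T; simplify:
  satisfied 1 clause(s); 0 remain; assigned so far: [1, 2, 3, 4]

Answer: x1=T x2=T x3=F x4=F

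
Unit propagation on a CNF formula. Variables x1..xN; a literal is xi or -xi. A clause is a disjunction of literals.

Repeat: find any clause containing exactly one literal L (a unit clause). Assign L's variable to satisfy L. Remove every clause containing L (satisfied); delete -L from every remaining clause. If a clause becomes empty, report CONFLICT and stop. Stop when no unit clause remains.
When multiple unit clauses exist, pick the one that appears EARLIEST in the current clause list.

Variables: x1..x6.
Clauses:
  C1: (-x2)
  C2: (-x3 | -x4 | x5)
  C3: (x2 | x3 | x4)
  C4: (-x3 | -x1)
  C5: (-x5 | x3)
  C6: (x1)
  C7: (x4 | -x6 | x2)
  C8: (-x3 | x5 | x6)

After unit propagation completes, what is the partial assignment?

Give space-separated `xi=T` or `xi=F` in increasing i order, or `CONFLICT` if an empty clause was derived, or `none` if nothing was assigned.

unit clause [-2] forces x2=F; simplify:
  drop 2 from [2, 3, 4] -> [3, 4]
  drop 2 from [4, -6, 2] -> [4, -6]
  satisfied 1 clause(s); 7 remain; assigned so far: [2]
unit clause [1] forces x1=T; simplify:
  drop -1 from [-3, -1] -> [-3]
  satisfied 1 clause(s); 6 remain; assigned so far: [1, 2]
unit clause [-3] forces x3=F; simplify:
  drop 3 from [3, 4] -> [4]
  drop 3 from [-5, 3] -> [-5]
  satisfied 3 clause(s); 3 remain; assigned so far: [1, 2, 3]
unit clause [4] forces x4=T; simplify:
  satisfied 2 clause(s); 1 remain; assigned so far: [1, 2, 3, 4]
unit clause [-5] forces x5=F; simplify:
  satisfied 1 clause(s); 0 remain; assigned so far: [1, 2, 3, 4, 5]

Answer: x1=T x2=F x3=F x4=T x5=F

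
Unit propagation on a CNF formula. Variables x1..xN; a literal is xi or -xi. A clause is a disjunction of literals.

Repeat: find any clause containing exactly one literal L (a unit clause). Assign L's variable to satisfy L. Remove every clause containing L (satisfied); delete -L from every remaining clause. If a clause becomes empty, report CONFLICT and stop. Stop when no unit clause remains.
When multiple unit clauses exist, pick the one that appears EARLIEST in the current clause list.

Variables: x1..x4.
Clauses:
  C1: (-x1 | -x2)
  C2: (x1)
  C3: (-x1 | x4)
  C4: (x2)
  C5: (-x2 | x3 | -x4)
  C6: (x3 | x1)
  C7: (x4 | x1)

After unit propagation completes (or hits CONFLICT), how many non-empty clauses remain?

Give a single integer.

Answer: 1

Derivation:
unit clause [1] forces x1=T; simplify:
  drop -1 from [-1, -2] -> [-2]
  drop -1 from [-1, 4] -> [4]
  satisfied 3 clause(s); 4 remain; assigned so far: [1]
unit clause [-2] forces x2=F; simplify:
  drop 2 from [2] -> [] (empty!)
  satisfied 2 clause(s); 2 remain; assigned so far: [1, 2]
CONFLICT (empty clause)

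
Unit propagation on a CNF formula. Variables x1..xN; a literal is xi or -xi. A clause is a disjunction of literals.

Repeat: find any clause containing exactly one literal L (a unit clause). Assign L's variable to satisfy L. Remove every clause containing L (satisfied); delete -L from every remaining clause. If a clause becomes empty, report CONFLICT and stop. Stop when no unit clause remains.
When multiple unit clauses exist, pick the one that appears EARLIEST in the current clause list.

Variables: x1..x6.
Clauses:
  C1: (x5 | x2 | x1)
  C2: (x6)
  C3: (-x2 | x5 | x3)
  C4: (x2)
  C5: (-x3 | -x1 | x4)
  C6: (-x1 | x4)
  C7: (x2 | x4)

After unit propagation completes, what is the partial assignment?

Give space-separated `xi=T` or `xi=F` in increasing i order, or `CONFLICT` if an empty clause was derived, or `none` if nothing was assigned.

Answer: x2=T x6=T

Derivation:
unit clause [6] forces x6=T; simplify:
  satisfied 1 clause(s); 6 remain; assigned so far: [6]
unit clause [2] forces x2=T; simplify:
  drop -2 from [-2, 5, 3] -> [5, 3]
  satisfied 3 clause(s); 3 remain; assigned so far: [2, 6]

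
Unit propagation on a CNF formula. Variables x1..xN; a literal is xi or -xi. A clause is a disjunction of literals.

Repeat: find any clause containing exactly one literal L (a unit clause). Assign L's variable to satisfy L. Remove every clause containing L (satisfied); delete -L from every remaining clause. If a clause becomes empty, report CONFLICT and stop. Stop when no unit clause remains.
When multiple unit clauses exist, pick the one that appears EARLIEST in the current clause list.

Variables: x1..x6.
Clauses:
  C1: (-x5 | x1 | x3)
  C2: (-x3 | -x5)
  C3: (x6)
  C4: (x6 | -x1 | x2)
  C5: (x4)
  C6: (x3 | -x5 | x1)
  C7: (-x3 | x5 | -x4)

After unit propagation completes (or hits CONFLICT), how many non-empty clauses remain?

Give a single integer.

Answer: 4

Derivation:
unit clause [6] forces x6=T; simplify:
  satisfied 2 clause(s); 5 remain; assigned so far: [6]
unit clause [4] forces x4=T; simplify:
  drop -4 from [-3, 5, -4] -> [-3, 5]
  satisfied 1 clause(s); 4 remain; assigned so far: [4, 6]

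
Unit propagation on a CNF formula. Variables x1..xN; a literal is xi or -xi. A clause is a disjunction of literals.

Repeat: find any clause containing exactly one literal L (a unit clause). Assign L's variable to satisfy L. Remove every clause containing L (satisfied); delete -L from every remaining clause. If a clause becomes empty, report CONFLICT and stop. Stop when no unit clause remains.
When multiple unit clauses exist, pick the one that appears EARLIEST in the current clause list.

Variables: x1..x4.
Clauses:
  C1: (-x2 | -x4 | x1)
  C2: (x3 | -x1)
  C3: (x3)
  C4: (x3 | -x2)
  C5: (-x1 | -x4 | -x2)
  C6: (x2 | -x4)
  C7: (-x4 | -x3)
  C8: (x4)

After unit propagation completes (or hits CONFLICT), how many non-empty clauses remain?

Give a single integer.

unit clause [3] forces x3=T; simplify:
  drop -3 from [-4, -3] -> [-4]
  satisfied 3 clause(s); 5 remain; assigned so far: [3]
unit clause [-4] forces x4=F; simplify:
  drop 4 from [4] -> [] (empty!)
  satisfied 4 clause(s); 1 remain; assigned so far: [3, 4]
CONFLICT (empty clause)

Answer: 0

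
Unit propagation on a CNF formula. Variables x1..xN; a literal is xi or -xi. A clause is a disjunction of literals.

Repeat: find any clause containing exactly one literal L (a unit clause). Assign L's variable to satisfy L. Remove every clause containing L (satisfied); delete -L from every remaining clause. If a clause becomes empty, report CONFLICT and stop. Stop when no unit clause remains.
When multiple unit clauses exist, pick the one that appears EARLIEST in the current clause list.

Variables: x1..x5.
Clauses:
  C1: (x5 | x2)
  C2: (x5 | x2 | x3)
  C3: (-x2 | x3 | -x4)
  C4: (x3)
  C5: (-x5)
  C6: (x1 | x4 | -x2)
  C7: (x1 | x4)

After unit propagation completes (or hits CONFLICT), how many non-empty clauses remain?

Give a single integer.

unit clause [3] forces x3=T; simplify:
  satisfied 3 clause(s); 4 remain; assigned so far: [3]
unit clause [-5] forces x5=F; simplify:
  drop 5 from [5, 2] -> [2]
  satisfied 1 clause(s); 3 remain; assigned so far: [3, 5]
unit clause [2] forces x2=T; simplify:
  drop -2 from [1, 4, -2] -> [1, 4]
  satisfied 1 clause(s); 2 remain; assigned so far: [2, 3, 5]

Answer: 2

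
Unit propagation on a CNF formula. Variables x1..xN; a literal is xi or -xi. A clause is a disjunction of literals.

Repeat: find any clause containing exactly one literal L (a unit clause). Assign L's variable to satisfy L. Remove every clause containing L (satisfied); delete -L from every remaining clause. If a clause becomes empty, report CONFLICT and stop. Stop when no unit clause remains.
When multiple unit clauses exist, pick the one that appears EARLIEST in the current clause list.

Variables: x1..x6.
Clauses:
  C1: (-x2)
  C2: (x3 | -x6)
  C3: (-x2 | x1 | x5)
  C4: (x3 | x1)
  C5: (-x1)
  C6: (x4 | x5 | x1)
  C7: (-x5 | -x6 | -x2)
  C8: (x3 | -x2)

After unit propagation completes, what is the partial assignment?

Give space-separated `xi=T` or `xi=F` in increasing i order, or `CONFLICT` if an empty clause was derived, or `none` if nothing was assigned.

unit clause [-2] forces x2=F; simplify:
  satisfied 4 clause(s); 4 remain; assigned so far: [2]
unit clause [-1] forces x1=F; simplify:
  drop 1 from [3, 1] -> [3]
  drop 1 from [4, 5, 1] -> [4, 5]
  satisfied 1 clause(s); 3 remain; assigned so far: [1, 2]
unit clause [3] forces x3=T; simplify:
  satisfied 2 clause(s); 1 remain; assigned so far: [1, 2, 3]

Answer: x1=F x2=F x3=T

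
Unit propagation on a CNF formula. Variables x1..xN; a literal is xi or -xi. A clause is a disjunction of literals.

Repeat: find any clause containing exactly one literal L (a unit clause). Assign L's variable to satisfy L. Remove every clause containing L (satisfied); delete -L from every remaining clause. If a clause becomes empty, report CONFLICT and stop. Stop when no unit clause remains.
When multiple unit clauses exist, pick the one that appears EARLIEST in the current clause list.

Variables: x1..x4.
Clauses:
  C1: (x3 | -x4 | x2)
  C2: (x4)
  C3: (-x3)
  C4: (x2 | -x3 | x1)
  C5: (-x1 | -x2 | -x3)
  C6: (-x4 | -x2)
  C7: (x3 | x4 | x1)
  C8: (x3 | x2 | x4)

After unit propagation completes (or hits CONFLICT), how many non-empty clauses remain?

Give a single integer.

unit clause [4] forces x4=T; simplify:
  drop -4 from [3, -4, 2] -> [3, 2]
  drop -4 from [-4, -2] -> [-2]
  satisfied 3 clause(s); 5 remain; assigned so far: [4]
unit clause [-3] forces x3=F; simplify:
  drop 3 from [3, 2] -> [2]
  satisfied 3 clause(s); 2 remain; assigned so far: [3, 4]
unit clause [2] forces x2=T; simplify:
  drop -2 from [-2] -> [] (empty!)
  satisfied 1 clause(s); 1 remain; assigned so far: [2, 3, 4]
CONFLICT (empty clause)

Answer: 0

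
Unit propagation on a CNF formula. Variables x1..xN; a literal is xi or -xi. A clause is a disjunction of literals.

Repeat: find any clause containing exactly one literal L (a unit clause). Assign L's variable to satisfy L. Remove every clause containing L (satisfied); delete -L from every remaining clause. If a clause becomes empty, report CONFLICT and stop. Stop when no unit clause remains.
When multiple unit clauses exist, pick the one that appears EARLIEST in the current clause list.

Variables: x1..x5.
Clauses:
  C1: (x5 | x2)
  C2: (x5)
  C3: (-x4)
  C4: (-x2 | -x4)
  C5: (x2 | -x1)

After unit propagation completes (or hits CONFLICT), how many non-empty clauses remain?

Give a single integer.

unit clause [5] forces x5=T; simplify:
  satisfied 2 clause(s); 3 remain; assigned so far: [5]
unit clause [-4] forces x4=F; simplify:
  satisfied 2 clause(s); 1 remain; assigned so far: [4, 5]

Answer: 1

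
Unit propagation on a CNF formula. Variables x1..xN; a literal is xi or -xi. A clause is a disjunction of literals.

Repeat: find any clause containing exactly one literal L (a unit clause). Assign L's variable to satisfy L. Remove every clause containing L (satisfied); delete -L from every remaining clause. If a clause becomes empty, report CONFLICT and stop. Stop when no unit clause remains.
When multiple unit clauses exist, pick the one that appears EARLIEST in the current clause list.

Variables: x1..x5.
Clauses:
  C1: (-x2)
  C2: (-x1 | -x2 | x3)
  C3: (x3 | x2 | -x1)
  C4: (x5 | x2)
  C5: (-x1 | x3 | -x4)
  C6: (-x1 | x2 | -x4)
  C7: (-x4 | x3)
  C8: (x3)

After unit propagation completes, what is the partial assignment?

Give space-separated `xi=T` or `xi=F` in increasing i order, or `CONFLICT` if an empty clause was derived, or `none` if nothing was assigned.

Answer: x2=F x3=T x5=T

Derivation:
unit clause [-2] forces x2=F; simplify:
  drop 2 from [3, 2, -1] -> [3, -1]
  drop 2 from [5, 2] -> [5]
  drop 2 from [-1, 2, -4] -> [-1, -4]
  satisfied 2 clause(s); 6 remain; assigned so far: [2]
unit clause [5] forces x5=T; simplify:
  satisfied 1 clause(s); 5 remain; assigned so far: [2, 5]
unit clause [3] forces x3=T; simplify:
  satisfied 4 clause(s); 1 remain; assigned so far: [2, 3, 5]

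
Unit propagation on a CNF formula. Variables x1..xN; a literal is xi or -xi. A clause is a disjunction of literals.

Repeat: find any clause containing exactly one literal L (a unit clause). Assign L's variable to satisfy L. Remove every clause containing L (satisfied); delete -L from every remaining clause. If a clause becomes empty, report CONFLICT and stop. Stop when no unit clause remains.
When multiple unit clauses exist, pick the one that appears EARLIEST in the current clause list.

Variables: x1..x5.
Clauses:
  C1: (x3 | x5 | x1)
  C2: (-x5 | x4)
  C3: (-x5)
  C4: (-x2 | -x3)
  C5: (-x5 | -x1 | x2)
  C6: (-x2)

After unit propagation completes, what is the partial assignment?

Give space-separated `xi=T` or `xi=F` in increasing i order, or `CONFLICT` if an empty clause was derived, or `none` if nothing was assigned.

unit clause [-5] forces x5=F; simplify:
  drop 5 from [3, 5, 1] -> [3, 1]
  satisfied 3 clause(s); 3 remain; assigned so far: [5]
unit clause [-2] forces x2=F; simplify:
  satisfied 2 clause(s); 1 remain; assigned so far: [2, 5]

Answer: x2=F x5=F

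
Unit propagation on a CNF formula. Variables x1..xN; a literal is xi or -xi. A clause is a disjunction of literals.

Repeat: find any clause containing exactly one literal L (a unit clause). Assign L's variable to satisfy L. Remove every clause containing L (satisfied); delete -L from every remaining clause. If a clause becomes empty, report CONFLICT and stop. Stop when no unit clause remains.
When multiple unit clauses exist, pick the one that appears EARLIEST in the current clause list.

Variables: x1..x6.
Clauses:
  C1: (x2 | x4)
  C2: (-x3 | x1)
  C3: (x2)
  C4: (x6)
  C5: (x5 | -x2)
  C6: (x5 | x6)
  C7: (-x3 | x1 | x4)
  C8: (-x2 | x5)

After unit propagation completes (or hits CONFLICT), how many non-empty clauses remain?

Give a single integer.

Answer: 2

Derivation:
unit clause [2] forces x2=T; simplify:
  drop -2 from [5, -2] -> [5]
  drop -2 from [-2, 5] -> [5]
  satisfied 2 clause(s); 6 remain; assigned so far: [2]
unit clause [6] forces x6=T; simplify:
  satisfied 2 clause(s); 4 remain; assigned so far: [2, 6]
unit clause [5] forces x5=T; simplify:
  satisfied 2 clause(s); 2 remain; assigned so far: [2, 5, 6]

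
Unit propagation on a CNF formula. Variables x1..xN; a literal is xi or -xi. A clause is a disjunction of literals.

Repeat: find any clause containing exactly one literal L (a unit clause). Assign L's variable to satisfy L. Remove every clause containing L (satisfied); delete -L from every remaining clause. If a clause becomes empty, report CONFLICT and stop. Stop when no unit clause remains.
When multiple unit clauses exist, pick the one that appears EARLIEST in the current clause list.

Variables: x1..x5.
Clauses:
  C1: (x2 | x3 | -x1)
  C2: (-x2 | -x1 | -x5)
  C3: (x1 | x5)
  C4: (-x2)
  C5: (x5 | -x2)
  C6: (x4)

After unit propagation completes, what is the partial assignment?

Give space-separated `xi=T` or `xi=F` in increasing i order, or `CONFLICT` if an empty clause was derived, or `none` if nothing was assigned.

unit clause [-2] forces x2=F; simplify:
  drop 2 from [2, 3, -1] -> [3, -1]
  satisfied 3 clause(s); 3 remain; assigned so far: [2]
unit clause [4] forces x4=T; simplify:
  satisfied 1 clause(s); 2 remain; assigned so far: [2, 4]

Answer: x2=F x4=T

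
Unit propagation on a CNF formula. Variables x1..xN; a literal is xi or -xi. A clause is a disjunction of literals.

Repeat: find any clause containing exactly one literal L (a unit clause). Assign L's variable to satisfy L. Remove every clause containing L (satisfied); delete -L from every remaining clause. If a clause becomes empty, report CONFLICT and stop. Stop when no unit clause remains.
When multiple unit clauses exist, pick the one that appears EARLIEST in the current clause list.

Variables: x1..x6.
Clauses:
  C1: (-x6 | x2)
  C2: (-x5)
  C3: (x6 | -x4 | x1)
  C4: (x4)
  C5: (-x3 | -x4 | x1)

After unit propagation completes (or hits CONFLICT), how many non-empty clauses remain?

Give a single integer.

Answer: 3

Derivation:
unit clause [-5] forces x5=F; simplify:
  satisfied 1 clause(s); 4 remain; assigned so far: [5]
unit clause [4] forces x4=T; simplify:
  drop -4 from [6, -4, 1] -> [6, 1]
  drop -4 from [-3, -4, 1] -> [-3, 1]
  satisfied 1 clause(s); 3 remain; assigned so far: [4, 5]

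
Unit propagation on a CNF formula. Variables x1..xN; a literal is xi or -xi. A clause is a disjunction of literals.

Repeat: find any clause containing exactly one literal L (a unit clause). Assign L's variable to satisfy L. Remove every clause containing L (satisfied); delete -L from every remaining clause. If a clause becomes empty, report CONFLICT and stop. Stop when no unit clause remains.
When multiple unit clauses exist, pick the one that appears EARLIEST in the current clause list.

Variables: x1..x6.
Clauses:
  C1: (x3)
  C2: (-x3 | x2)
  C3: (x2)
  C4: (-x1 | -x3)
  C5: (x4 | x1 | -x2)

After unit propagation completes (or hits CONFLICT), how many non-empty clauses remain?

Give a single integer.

Answer: 0

Derivation:
unit clause [3] forces x3=T; simplify:
  drop -3 from [-3, 2] -> [2]
  drop -3 from [-1, -3] -> [-1]
  satisfied 1 clause(s); 4 remain; assigned so far: [3]
unit clause [2] forces x2=T; simplify:
  drop -2 from [4, 1, -2] -> [4, 1]
  satisfied 2 clause(s); 2 remain; assigned so far: [2, 3]
unit clause [-1] forces x1=F; simplify:
  drop 1 from [4, 1] -> [4]
  satisfied 1 clause(s); 1 remain; assigned so far: [1, 2, 3]
unit clause [4] forces x4=T; simplify:
  satisfied 1 clause(s); 0 remain; assigned so far: [1, 2, 3, 4]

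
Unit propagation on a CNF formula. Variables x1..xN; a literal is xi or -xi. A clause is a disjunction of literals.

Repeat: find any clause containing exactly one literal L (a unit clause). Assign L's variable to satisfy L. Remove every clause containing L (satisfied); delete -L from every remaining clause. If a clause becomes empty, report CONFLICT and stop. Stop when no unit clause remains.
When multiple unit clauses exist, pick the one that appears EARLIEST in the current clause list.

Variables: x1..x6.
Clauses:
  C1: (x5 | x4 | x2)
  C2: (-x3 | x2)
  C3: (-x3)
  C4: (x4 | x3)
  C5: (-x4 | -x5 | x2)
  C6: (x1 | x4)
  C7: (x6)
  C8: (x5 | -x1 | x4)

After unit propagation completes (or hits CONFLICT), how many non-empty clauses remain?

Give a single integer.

Answer: 1

Derivation:
unit clause [-3] forces x3=F; simplify:
  drop 3 from [4, 3] -> [4]
  satisfied 2 clause(s); 6 remain; assigned so far: [3]
unit clause [4] forces x4=T; simplify:
  drop -4 from [-4, -5, 2] -> [-5, 2]
  satisfied 4 clause(s); 2 remain; assigned so far: [3, 4]
unit clause [6] forces x6=T; simplify:
  satisfied 1 clause(s); 1 remain; assigned so far: [3, 4, 6]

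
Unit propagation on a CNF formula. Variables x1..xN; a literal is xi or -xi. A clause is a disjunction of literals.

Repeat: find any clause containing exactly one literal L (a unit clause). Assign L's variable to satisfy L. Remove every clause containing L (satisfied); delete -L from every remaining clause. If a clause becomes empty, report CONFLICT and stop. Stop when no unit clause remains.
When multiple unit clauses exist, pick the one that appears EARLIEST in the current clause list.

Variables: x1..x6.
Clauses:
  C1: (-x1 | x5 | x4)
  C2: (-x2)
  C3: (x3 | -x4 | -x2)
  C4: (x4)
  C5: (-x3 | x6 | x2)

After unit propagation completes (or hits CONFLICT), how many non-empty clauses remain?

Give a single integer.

Answer: 1

Derivation:
unit clause [-2] forces x2=F; simplify:
  drop 2 from [-3, 6, 2] -> [-3, 6]
  satisfied 2 clause(s); 3 remain; assigned so far: [2]
unit clause [4] forces x4=T; simplify:
  satisfied 2 clause(s); 1 remain; assigned so far: [2, 4]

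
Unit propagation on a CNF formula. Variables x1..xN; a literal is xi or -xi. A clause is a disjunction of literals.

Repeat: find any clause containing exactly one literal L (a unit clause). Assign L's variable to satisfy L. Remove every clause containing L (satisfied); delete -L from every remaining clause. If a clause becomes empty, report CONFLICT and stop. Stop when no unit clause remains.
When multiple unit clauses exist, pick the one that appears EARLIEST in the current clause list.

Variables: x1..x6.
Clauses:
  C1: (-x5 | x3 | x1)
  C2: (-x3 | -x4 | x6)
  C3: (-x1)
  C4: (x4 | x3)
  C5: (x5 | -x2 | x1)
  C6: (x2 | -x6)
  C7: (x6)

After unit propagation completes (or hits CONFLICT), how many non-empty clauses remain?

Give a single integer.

unit clause [-1] forces x1=F; simplify:
  drop 1 from [-5, 3, 1] -> [-5, 3]
  drop 1 from [5, -2, 1] -> [5, -2]
  satisfied 1 clause(s); 6 remain; assigned so far: [1]
unit clause [6] forces x6=T; simplify:
  drop -6 from [2, -6] -> [2]
  satisfied 2 clause(s); 4 remain; assigned so far: [1, 6]
unit clause [2] forces x2=T; simplify:
  drop -2 from [5, -2] -> [5]
  satisfied 1 clause(s); 3 remain; assigned so far: [1, 2, 6]
unit clause [5] forces x5=T; simplify:
  drop -5 from [-5, 3] -> [3]
  satisfied 1 clause(s); 2 remain; assigned so far: [1, 2, 5, 6]
unit clause [3] forces x3=T; simplify:
  satisfied 2 clause(s); 0 remain; assigned so far: [1, 2, 3, 5, 6]

Answer: 0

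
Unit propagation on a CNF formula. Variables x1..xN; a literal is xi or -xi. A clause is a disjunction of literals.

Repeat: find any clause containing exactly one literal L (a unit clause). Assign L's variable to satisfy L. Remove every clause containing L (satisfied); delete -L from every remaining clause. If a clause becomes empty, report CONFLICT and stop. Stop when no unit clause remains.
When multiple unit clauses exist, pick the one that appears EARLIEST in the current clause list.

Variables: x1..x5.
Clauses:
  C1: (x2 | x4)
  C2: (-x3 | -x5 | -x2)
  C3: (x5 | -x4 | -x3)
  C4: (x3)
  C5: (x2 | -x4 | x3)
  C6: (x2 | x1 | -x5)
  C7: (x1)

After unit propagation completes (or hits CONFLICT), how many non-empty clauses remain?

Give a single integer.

Answer: 3

Derivation:
unit clause [3] forces x3=T; simplify:
  drop -3 from [-3, -5, -2] -> [-5, -2]
  drop -3 from [5, -4, -3] -> [5, -4]
  satisfied 2 clause(s); 5 remain; assigned so far: [3]
unit clause [1] forces x1=T; simplify:
  satisfied 2 clause(s); 3 remain; assigned so far: [1, 3]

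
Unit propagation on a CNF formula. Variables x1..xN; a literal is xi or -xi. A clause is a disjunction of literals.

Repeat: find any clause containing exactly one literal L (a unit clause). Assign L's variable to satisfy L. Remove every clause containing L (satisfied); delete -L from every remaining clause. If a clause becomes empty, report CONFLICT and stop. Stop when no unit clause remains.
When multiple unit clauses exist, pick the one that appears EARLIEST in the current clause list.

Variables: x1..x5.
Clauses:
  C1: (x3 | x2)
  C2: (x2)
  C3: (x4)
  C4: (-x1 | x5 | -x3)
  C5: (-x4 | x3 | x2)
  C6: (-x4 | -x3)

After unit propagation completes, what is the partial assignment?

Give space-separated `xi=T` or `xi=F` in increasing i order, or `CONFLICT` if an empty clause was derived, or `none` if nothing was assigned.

Answer: x2=T x3=F x4=T

Derivation:
unit clause [2] forces x2=T; simplify:
  satisfied 3 clause(s); 3 remain; assigned so far: [2]
unit clause [4] forces x4=T; simplify:
  drop -4 from [-4, -3] -> [-3]
  satisfied 1 clause(s); 2 remain; assigned so far: [2, 4]
unit clause [-3] forces x3=F; simplify:
  satisfied 2 clause(s); 0 remain; assigned so far: [2, 3, 4]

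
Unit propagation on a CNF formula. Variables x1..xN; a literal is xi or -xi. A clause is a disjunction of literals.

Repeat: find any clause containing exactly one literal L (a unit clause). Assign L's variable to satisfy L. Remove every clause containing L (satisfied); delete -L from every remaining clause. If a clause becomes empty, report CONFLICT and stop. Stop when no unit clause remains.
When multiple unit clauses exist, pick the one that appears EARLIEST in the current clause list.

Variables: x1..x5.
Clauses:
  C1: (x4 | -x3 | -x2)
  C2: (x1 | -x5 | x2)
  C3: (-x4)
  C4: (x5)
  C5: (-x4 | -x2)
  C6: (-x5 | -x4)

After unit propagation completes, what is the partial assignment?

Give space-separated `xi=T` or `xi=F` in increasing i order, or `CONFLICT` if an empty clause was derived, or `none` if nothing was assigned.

Answer: x4=F x5=T

Derivation:
unit clause [-4] forces x4=F; simplify:
  drop 4 from [4, -3, -2] -> [-3, -2]
  satisfied 3 clause(s); 3 remain; assigned so far: [4]
unit clause [5] forces x5=T; simplify:
  drop -5 from [1, -5, 2] -> [1, 2]
  satisfied 1 clause(s); 2 remain; assigned so far: [4, 5]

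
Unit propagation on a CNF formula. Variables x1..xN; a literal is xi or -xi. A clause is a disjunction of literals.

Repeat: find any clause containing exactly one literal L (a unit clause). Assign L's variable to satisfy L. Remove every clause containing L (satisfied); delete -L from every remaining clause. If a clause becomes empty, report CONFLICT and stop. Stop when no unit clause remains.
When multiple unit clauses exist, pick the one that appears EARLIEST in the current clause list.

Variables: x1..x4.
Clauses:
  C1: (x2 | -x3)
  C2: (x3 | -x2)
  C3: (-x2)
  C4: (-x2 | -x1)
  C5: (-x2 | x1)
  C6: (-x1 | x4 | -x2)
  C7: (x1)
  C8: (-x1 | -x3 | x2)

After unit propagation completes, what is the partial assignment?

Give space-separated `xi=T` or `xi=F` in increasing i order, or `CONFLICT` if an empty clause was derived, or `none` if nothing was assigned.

Answer: x1=T x2=F x3=F

Derivation:
unit clause [-2] forces x2=F; simplify:
  drop 2 from [2, -3] -> [-3]
  drop 2 from [-1, -3, 2] -> [-1, -3]
  satisfied 5 clause(s); 3 remain; assigned so far: [2]
unit clause [-3] forces x3=F; simplify:
  satisfied 2 clause(s); 1 remain; assigned so far: [2, 3]
unit clause [1] forces x1=T; simplify:
  satisfied 1 clause(s); 0 remain; assigned so far: [1, 2, 3]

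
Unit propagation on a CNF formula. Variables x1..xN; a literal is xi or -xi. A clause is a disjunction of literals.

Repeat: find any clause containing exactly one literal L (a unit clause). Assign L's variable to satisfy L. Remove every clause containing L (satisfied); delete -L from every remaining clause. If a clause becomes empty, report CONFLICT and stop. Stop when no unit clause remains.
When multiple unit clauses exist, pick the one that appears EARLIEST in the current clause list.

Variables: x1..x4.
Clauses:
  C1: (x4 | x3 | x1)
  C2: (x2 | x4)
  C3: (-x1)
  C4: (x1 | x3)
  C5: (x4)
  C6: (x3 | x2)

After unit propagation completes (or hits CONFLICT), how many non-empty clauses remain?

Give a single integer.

Answer: 0

Derivation:
unit clause [-1] forces x1=F; simplify:
  drop 1 from [4, 3, 1] -> [4, 3]
  drop 1 from [1, 3] -> [3]
  satisfied 1 clause(s); 5 remain; assigned so far: [1]
unit clause [3] forces x3=T; simplify:
  satisfied 3 clause(s); 2 remain; assigned so far: [1, 3]
unit clause [4] forces x4=T; simplify:
  satisfied 2 clause(s); 0 remain; assigned so far: [1, 3, 4]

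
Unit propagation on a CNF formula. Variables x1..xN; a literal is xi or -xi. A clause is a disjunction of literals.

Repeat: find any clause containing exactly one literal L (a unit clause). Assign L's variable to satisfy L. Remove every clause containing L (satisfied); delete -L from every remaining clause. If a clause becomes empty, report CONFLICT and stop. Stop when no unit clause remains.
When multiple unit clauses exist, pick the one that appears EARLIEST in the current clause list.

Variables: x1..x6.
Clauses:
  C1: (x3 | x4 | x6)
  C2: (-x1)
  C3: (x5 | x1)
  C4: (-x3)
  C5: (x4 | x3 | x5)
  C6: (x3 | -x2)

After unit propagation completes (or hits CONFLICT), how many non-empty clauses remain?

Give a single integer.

Answer: 1

Derivation:
unit clause [-1] forces x1=F; simplify:
  drop 1 from [5, 1] -> [5]
  satisfied 1 clause(s); 5 remain; assigned so far: [1]
unit clause [5] forces x5=T; simplify:
  satisfied 2 clause(s); 3 remain; assigned so far: [1, 5]
unit clause [-3] forces x3=F; simplify:
  drop 3 from [3, 4, 6] -> [4, 6]
  drop 3 from [3, -2] -> [-2]
  satisfied 1 clause(s); 2 remain; assigned so far: [1, 3, 5]
unit clause [-2] forces x2=F; simplify:
  satisfied 1 clause(s); 1 remain; assigned so far: [1, 2, 3, 5]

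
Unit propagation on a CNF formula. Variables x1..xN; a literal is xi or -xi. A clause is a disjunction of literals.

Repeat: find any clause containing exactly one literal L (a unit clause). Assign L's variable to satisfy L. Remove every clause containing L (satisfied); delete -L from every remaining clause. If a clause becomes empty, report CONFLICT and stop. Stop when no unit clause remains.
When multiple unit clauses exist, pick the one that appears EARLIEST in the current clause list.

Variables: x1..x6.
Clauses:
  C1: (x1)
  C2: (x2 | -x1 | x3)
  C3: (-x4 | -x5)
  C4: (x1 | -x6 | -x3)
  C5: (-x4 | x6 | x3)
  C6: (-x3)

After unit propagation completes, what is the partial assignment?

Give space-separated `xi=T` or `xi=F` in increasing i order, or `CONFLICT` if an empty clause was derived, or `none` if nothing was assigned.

Answer: x1=T x2=T x3=F

Derivation:
unit clause [1] forces x1=T; simplify:
  drop -1 from [2, -1, 3] -> [2, 3]
  satisfied 2 clause(s); 4 remain; assigned so far: [1]
unit clause [-3] forces x3=F; simplify:
  drop 3 from [2, 3] -> [2]
  drop 3 from [-4, 6, 3] -> [-4, 6]
  satisfied 1 clause(s); 3 remain; assigned so far: [1, 3]
unit clause [2] forces x2=T; simplify:
  satisfied 1 clause(s); 2 remain; assigned so far: [1, 2, 3]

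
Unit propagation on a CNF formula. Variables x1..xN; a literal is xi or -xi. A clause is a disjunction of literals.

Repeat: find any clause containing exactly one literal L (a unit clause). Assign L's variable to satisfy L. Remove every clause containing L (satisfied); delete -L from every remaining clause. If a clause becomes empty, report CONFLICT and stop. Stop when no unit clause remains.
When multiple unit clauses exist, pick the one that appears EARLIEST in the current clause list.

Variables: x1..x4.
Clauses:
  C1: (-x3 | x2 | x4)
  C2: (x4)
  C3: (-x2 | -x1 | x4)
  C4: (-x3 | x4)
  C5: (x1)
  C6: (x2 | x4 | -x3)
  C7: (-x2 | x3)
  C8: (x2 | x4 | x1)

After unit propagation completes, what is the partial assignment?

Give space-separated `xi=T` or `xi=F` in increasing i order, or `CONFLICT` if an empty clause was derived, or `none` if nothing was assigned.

unit clause [4] forces x4=T; simplify:
  satisfied 6 clause(s); 2 remain; assigned so far: [4]
unit clause [1] forces x1=T; simplify:
  satisfied 1 clause(s); 1 remain; assigned so far: [1, 4]

Answer: x1=T x4=T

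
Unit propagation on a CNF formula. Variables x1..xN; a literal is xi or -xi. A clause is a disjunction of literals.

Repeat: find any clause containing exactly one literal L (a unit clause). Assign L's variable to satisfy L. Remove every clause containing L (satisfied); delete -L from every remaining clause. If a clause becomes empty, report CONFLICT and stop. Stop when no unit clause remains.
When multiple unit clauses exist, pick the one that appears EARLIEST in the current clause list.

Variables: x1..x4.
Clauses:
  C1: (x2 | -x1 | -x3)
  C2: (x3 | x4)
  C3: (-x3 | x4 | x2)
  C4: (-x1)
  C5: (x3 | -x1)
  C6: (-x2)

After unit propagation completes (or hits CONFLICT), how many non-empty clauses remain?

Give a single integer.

unit clause [-1] forces x1=F; simplify:
  satisfied 3 clause(s); 3 remain; assigned so far: [1]
unit clause [-2] forces x2=F; simplify:
  drop 2 from [-3, 4, 2] -> [-3, 4]
  satisfied 1 clause(s); 2 remain; assigned so far: [1, 2]

Answer: 2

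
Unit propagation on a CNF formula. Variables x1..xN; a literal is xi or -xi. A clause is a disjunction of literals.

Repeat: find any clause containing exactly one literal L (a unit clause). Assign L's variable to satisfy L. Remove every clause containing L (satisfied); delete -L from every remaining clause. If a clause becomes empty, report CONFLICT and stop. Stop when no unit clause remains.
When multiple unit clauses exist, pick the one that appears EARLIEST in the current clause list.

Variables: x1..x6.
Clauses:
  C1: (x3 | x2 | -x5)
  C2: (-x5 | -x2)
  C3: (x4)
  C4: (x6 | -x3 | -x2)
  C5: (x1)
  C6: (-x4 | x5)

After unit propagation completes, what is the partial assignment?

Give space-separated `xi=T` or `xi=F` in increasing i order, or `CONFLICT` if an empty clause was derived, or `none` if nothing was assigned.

unit clause [4] forces x4=T; simplify:
  drop -4 from [-4, 5] -> [5]
  satisfied 1 clause(s); 5 remain; assigned so far: [4]
unit clause [1] forces x1=T; simplify:
  satisfied 1 clause(s); 4 remain; assigned so far: [1, 4]
unit clause [5] forces x5=T; simplify:
  drop -5 from [3, 2, -5] -> [3, 2]
  drop -5 from [-5, -2] -> [-2]
  satisfied 1 clause(s); 3 remain; assigned so far: [1, 4, 5]
unit clause [-2] forces x2=F; simplify:
  drop 2 from [3, 2] -> [3]
  satisfied 2 clause(s); 1 remain; assigned so far: [1, 2, 4, 5]
unit clause [3] forces x3=T; simplify:
  satisfied 1 clause(s); 0 remain; assigned so far: [1, 2, 3, 4, 5]

Answer: x1=T x2=F x3=T x4=T x5=T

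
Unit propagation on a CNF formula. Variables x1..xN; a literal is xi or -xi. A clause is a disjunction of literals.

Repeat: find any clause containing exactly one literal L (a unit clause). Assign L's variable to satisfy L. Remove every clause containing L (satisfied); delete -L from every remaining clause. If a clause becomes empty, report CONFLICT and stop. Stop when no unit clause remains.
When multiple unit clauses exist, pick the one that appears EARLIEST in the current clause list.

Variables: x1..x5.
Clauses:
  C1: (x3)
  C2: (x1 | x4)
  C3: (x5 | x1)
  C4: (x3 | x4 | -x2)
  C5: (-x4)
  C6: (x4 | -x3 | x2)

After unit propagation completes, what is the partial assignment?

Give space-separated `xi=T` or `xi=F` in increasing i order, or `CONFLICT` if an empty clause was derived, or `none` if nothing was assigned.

unit clause [3] forces x3=T; simplify:
  drop -3 from [4, -3, 2] -> [4, 2]
  satisfied 2 clause(s); 4 remain; assigned so far: [3]
unit clause [-4] forces x4=F; simplify:
  drop 4 from [1, 4] -> [1]
  drop 4 from [4, 2] -> [2]
  satisfied 1 clause(s); 3 remain; assigned so far: [3, 4]
unit clause [1] forces x1=T; simplify:
  satisfied 2 clause(s); 1 remain; assigned so far: [1, 3, 4]
unit clause [2] forces x2=T; simplify:
  satisfied 1 clause(s); 0 remain; assigned so far: [1, 2, 3, 4]

Answer: x1=T x2=T x3=T x4=F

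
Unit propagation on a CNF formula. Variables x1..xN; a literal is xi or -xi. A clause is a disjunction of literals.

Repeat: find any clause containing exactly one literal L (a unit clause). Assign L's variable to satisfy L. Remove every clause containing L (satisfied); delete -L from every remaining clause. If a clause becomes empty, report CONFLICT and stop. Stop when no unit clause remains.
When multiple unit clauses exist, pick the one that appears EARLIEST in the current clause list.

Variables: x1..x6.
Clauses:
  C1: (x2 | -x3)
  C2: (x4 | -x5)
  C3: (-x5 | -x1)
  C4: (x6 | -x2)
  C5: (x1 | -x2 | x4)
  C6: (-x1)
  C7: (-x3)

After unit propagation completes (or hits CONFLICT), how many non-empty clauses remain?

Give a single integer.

unit clause [-1] forces x1=F; simplify:
  drop 1 from [1, -2, 4] -> [-2, 4]
  satisfied 2 clause(s); 5 remain; assigned so far: [1]
unit clause [-3] forces x3=F; simplify:
  satisfied 2 clause(s); 3 remain; assigned so far: [1, 3]

Answer: 3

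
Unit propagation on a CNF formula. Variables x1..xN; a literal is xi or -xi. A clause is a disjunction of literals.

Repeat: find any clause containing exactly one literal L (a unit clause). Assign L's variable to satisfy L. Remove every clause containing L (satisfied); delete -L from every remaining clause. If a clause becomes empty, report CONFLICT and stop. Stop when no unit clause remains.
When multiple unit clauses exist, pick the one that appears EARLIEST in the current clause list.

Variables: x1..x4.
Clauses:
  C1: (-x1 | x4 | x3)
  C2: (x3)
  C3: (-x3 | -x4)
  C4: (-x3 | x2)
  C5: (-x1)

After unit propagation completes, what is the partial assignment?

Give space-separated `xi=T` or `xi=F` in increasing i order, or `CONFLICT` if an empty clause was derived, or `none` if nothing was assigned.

unit clause [3] forces x3=T; simplify:
  drop -3 from [-3, -4] -> [-4]
  drop -3 from [-3, 2] -> [2]
  satisfied 2 clause(s); 3 remain; assigned so far: [3]
unit clause [-4] forces x4=F; simplify:
  satisfied 1 clause(s); 2 remain; assigned so far: [3, 4]
unit clause [2] forces x2=T; simplify:
  satisfied 1 clause(s); 1 remain; assigned so far: [2, 3, 4]
unit clause [-1] forces x1=F; simplify:
  satisfied 1 clause(s); 0 remain; assigned so far: [1, 2, 3, 4]

Answer: x1=F x2=T x3=T x4=F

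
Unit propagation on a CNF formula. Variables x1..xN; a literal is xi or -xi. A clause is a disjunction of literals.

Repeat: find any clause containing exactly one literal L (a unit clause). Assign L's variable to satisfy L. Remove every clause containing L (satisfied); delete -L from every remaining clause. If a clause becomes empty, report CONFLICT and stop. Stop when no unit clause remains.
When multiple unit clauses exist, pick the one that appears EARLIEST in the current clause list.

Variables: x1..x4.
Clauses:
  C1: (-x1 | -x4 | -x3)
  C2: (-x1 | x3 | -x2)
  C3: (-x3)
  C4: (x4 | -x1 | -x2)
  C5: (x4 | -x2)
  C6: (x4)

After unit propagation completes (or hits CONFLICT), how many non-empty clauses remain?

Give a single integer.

unit clause [-3] forces x3=F; simplify:
  drop 3 from [-1, 3, -2] -> [-1, -2]
  satisfied 2 clause(s); 4 remain; assigned so far: [3]
unit clause [4] forces x4=T; simplify:
  satisfied 3 clause(s); 1 remain; assigned so far: [3, 4]

Answer: 1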